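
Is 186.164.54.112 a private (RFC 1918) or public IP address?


RFC 1918 private ranges:
  10.0.0.0/8 (10.0.0.0 - 10.255.255.255)
  172.16.0.0/12 (172.16.0.0 - 172.31.255.255)
  192.168.0.0/16 (192.168.0.0 - 192.168.255.255)
Public (not in any RFC 1918 range)


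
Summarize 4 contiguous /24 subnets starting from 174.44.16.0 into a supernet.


Original prefix: /24
Number of subnets: 4 = 2^2
New prefix = 24 - 2 = 22
Supernet: 174.44.16.0/22


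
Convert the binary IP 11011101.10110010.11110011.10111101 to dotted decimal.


11011101 = 221
10110010 = 178
11110011 = 243
10111101 = 189
IP: 221.178.243.189


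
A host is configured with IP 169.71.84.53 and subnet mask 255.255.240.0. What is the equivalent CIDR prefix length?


Binary: 11111111.11111111.11110000.00000000
Count leading 1s
Prefix: /20


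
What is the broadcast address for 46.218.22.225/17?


Network: 46.218.0.0/17
Host bits = 15
Set all host bits to 1:
Broadcast: 46.218.127.255


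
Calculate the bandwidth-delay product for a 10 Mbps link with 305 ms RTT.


BDP = bandwidth * RTT
= 10 Mbps * 305 ms
= 10 * 1e6 * 305 / 1000 bits
= 3050000 bits
= 381250 bytes
= 372.3145 KB
BDP = 3050000 bits (381250 bytes)


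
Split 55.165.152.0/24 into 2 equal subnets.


New prefix = 24 + 1 = 25
Each subnet has 128 addresses
  55.165.152.0/25
  55.165.152.128/25
Subnets: 55.165.152.0/25, 55.165.152.128/25


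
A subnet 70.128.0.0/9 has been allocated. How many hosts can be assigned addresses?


Host bits = 32 - 9 = 23
Total addresses = 2^23 = 8388608
Usable = total - 2 (network and broadcast)
Usable hosts: 8388606


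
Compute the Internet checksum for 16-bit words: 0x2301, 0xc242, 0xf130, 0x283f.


Sum all words (with carry folding):
+ 0x2301 = 0x2301
+ 0xc242 = 0xe543
+ 0xf130 = 0xd674
+ 0x283f = 0xfeb3
One's complement: ~0xfeb3
Checksum = 0x014c


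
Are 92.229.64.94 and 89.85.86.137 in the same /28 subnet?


Mask: 255.255.255.240
92.229.64.94 AND mask = 92.229.64.80
89.85.86.137 AND mask = 89.85.86.128
No, different subnets (92.229.64.80 vs 89.85.86.128)


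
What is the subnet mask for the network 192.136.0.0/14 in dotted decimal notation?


/14 means 14 network bits, 18 host bits
Binary: 11111111111111000000000000000000
Mask: 255.252.0.0


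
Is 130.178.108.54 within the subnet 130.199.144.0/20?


Subnet network: 130.199.144.0
Test IP AND mask: 130.178.96.0
No, 130.178.108.54 is not in 130.199.144.0/20


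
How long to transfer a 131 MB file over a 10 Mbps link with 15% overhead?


Effective throughput = 10 * (1 - 15/100) = 8.5 Mbps
File size in Mb = 131 * 8 = 1048 Mb
Time = 1048 / 8.5
Time = 123.2941 seconds


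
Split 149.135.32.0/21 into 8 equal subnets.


New prefix = 21 + 3 = 24
Each subnet has 256 addresses
  149.135.32.0/24
  149.135.33.0/24
  149.135.34.0/24
  149.135.35.0/24
  149.135.36.0/24
  149.135.37.0/24
  149.135.38.0/24
  149.135.39.0/24
Subnets: 149.135.32.0/24, 149.135.33.0/24, 149.135.34.0/24, 149.135.35.0/24, 149.135.36.0/24, 149.135.37.0/24, 149.135.38.0/24, 149.135.39.0/24


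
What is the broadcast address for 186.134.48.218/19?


Network: 186.134.32.0/19
Host bits = 13
Set all host bits to 1:
Broadcast: 186.134.63.255


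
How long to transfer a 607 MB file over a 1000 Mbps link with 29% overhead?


Effective throughput = 1000 * (1 - 29/100) = 710 Mbps
File size in Mb = 607 * 8 = 4856 Mb
Time = 4856 / 710
Time = 6.8394 seconds


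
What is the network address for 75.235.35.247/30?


IP:   01001011.11101011.00100011.11110111
Mask: 11111111.11111111.11111111.11111100
AND operation:
Net:  01001011.11101011.00100011.11110100
Network: 75.235.35.244/30


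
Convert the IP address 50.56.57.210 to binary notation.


50 = 00110010
56 = 00111000
57 = 00111001
210 = 11010010
Binary: 00110010.00111000.00111001.11010010


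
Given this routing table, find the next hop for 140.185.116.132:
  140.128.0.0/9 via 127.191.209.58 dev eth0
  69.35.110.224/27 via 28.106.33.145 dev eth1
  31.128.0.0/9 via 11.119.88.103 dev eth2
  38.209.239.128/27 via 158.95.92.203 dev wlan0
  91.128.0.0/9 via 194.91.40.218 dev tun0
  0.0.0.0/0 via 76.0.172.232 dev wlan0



Longest prefix match for 140.185.116.132:
  /9 140.128.0.0: MATCH
  /27 69.35.110.224: no
  /9 31.128.0.0: no
  /27 38.209.239.128: no
  /9 91.128.0.0: no
  /0 0.0.0.0: MATCH
Selected: next-hop 127.191.209.58 via eth0 (matched /9)


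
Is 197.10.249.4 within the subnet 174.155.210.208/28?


Subnet network: 174.155.210.208
Test IP AND mask: 197.10.249.0
No, 197.10.249.4 is not in 174.155.210.208/28


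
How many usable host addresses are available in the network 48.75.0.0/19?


Host bits = 32 - 19 = 13
Total addresses = 2^13 = 8192
Usable = total - 2 (network and broadcast)
Usable hosts: 8190


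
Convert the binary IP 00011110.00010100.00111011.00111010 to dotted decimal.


00011110 = 30
00010100 = 20
00111011 = 59
00111010 = 58
IP: 30.20.59.58


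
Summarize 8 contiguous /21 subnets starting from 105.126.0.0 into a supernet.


Original prefix: /21
Number of subnets: 8 = 2^3
New prefix = 21 - 3 = 18
Supernet: 105.126.0.0/18


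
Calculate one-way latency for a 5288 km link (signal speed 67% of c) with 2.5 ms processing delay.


Speed = 0.67 * 3e5 km/s = 201000 km/s
Propagation delay = 5288 / 201000 = 0.0263 s = 26.3085 ms
Processing delay = 2.5 ms
Total one-way latency = 28.8085 ms


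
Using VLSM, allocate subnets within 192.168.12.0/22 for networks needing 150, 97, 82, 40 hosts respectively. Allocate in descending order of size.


150 hosts -> /24 (254 usable): 192.168.12.0/24
97 hosts -> /25 (126 usable): 192.168.13.0/25
82 hosts -> /25 (126 usable): 192.168.13.128/25
40 hosts -> /26 (62 usable): 192.168.14.0/26
Allocation: 192.168.12.0/24 (150 hosts, 254 usable); 192.168.13.0/25 (97 hosts, 126 usable); 192.168.13.128/25 (82 hosts, 126 usable); 192.168.14.0/26 (40 hosts, 62 usable)


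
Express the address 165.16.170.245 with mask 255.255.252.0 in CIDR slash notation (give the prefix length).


Binary: 11111111.11111111.11111100.00000000
Count leading 1s
Prefix: /22


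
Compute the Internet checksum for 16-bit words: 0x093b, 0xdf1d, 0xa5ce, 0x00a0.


Sum all words (with carry folding):
+ 0x093b = 0x093b
+ 0xdf1d = 0xe858
+ 0xa5ce = 0x8e27
+ 0x00a0 = 0x8ec7
One's complement: ~0x8ec7
Checksum = 0x7138


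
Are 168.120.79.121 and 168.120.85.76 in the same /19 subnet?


Mask: 255.255.224.0
168.120.79.121 AND mask = 168.120.64.0
168.120.85.76 AND mask = 168.120.64.0
Yes, same subnet (168.120.64.0)


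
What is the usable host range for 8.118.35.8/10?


Network: 8.64.0.0
Broadcast: 8.127.255.255
First usable = network + 1
Last usable = broadcast - 1
Range: 8.64.0.1 to 8.127.255.254


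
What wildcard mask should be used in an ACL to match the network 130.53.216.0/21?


Subnet mask: 255.255.248.0
Wildcard = 255.255.255.255 - subnet mask
255 - 255 = 0
255 - 255 = 0
255 - 248 = 7
255 - 0 = 255
Wildcard: 0.0.7.255


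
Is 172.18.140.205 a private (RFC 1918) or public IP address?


RFC 1918 private ranges:
  10.0.0.0/8 (10.0.0.0 - 10.255.255.255)
  172.16.0.0/12 (172.16.0.0 - 172.31.255.255)
  192.168.0.0/16 (192.168.0.0 - 192.168.255.255)
Private (in 172.16.0.0/12)


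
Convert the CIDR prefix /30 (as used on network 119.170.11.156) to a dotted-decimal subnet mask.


/30 means 30 network bits, 2 host bits
Binary: 11111111111111111111111111111100
Mask: 255.255.255.252


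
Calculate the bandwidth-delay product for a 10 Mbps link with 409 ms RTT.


BDP = bandwidth * RTT
= 10 Mbps * 409 ms
= 10 * 1e6 * 409 / 1000 bits
= 4090000 bits
= 511250 bytes
= 499.2676 KB
BDP = 4090000 bits (511250 bytes)


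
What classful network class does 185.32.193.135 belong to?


First octet: 185
Binary: 10111001
10xxxxxx -> Class B (128-191)
Class B, default mask 255.255.0.0 (/16)


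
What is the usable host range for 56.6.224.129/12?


Network: 56.0.0.0
Broadcast: 56.15.255.255
First usable = network + 1
Last usable = broadcast - 1
Range: 56.0.0.1 to 56.15.255.254


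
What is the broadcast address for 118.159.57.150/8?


Network: 118.0.0.0/8
Host bits = 24
Set all host bits to 1:
Broadcast: 118.255.255.255


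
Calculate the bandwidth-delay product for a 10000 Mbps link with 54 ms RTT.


BDP = bandwidth * RTT
= 10000 Mbps * 54 ms
= 10000 * 1e6 * 54 / 1000 bits
= 540000000 bits
= 67500000 bytes
= 65917.9688 KB
BDP = 540000000 bits (67500000 bytes)


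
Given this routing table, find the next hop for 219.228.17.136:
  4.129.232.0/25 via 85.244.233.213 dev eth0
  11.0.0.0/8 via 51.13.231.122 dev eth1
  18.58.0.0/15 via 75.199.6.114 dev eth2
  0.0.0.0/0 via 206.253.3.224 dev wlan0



Longest prefix match for 219.228.17.136:
  /25 4.129.232.0: no
  /8 11.0.0.0: no
  /15 18.58.0.0: no
  /0 0.0.0.0: MATCH
Selected: next-hop 206.253.3.224 via wlan0 (matched /0)


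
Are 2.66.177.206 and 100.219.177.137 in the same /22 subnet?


Mask: 255.255.252.0
2.66.177.206 AND mask = 2.66.176.0
100.219.177.137 AND mask = 100.219.176.0
No, different subnets (2.66.176.0 vs 100.219.176.0)


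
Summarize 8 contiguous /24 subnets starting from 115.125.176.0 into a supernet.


Original prefix: /24
Number of subnets: 8 = 2^3
New prefix = 24 - 3 = 21
Supernet: 115.125.176.0/21


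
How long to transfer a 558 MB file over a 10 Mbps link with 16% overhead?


Effective throughput = 10 * (1 - 16/100) = 8.4 Mbps
File size in Mb = 558 * 8 = 4464 Mb
Time = 4464 / 8.4
Time = 531.4286 seconds


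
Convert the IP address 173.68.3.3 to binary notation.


173 = 10101101
68 = 01000100
3 = 00000011
3 = 00000011
Binary: 10101101.01000100.00000011.00000011


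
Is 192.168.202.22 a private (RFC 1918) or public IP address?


RFC 1918 private ranges:
  10.0.0.0/8 (10.0.0.0 - 10.255.255.255)
  172.16.0.0/12 (172.16.0.0 - 172.31.255.255)
  192.168.0.0/16 (192.168.0.0 - 192.168.255.255)
Private (in 192.168.0.0/16)


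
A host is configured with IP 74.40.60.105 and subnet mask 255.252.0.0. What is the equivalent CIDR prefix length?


Binary: 11111111.11111100.00000000.00000000
Count leading 1s
Prefix: /14


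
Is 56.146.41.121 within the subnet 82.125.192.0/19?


Subnet network: 82.125.192.0
Test IP AND mask: 56.146.32.0
No, 56.146.41.121 is not in 82.125.192.0/19


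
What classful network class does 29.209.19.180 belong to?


First octet: 29
Binary: 00011101
0xxxxxxx -> Class A (1-126)
Class A, default mask 255.0.0.0 (/8)


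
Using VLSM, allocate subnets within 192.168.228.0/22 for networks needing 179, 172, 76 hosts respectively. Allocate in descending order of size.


179 hosts -> /24 (254 usable): 192.168.228.0/24
172 hosts -> /24 (254 usable): 192.168.229.0/24
76 hosts -> /25 (126 usable): 192.168.230.0/25
Allocation: 192.168.228.0/24 (179 hosts, 254 usable); 192.168.229.0/24 (172 hosts, 254 usable); 192.168.230.0/25 (76 hosts, 126 usable)


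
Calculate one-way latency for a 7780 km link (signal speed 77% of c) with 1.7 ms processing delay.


Speed = 0.77 * 3e5 km/s = 231000 km/s
Propagation delay = 7780 / 231000 = 0.0337 s = 33.6797 ms
Processing delay = 1.7 ms
Total one-way latency = 35.3797 ms


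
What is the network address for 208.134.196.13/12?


IP:   11010000.10000110.11000100.00001101
Mask: 11111111.11110000.00000000.00000000
AND operation:
Net:  11010000.10000000.00000000.00000000
Network: 208.128.0.0/12


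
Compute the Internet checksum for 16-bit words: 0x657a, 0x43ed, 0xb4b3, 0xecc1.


Sum all words (with carry folding):
+ 0x657a = 0x657a
+ 0x43ed = 0xa967
+ 0xb4b3 = 0x5e1b
+ 0xecc1 = 0x4add
One's complement: ~0x4add
Checksum = 0xb522


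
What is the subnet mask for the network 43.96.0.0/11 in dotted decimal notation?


/11 means 11 network bits, 21 host bits
Binary: 11111111111000000000000000000000
Mask: 255.224.0.0


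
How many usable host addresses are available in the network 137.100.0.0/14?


Host bits = 32 - 14 = 18
Total addresses = 2^18 = 262144
Usable = total - 2 (network and broadcast)
Usable hosts: 262142


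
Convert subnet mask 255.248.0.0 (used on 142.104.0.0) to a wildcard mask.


Subnet mask: 255.248.0.0
Wildcard = 255.255.255.255 - subnet mask
255 - 255 = 0
255 - 248 = 7
255 - 0 = 255
255 - 0 = 255
Wildcard: 0.7.255.255


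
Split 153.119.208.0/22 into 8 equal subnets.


New prefix = 22 + 3 = 25
Each subnet has 128 addresses
  153.119.208.0/25
  153.119.208.128/25
  153.119.209.0/25
  153.119.209.128/25
  153.119.210.0/25
  153.119.210.128/25
  153.119.211.0/25
  153.119.211.128/25
Subnets: 153.119.208.0/25, 153.119.208.128/25, 153.119.209.0/25, 153.119.209.128/25, 153.119.210.0/25, 153.119.210.128/25, 153.119.211.0/25, 153.119.211.128/25


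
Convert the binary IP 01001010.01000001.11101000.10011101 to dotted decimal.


01001010 = 74
01000001 = 65
11101000 = 232
10011101 = 157
IP: 74.65.232.157


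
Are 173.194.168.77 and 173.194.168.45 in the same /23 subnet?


Mask: 255.255.254.0
173.194.168.77 AND mask = 173.194.168.0
173.194.168.45 AND mask = 173.194.168.0
Yes, same subnet (173.194.168.0)


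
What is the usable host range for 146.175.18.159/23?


Network: 146.175.18.0
Broadcast: 146.175.19.255
First usable = network + 1
Last usable = broadcast - 1
Range: 146.175.18.1 to 146.175.19.254


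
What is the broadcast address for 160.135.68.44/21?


Network: 160.135.64.0/21
Host bits = 11
Set all host bits to 1:
Broadcast: 160.135.71.255


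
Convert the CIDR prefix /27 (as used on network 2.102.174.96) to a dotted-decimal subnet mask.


/27 means 27 network bits, 5 host bits
Binary: 11111111111111111111111111100000
Mask: 255.255.255.224


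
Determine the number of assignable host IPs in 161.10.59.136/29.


Host bits = 32 - 29 = 3
Total addresses = 2^3 = 8
Usable = total - 2 (network and broadcast)
Usable hosts: 6


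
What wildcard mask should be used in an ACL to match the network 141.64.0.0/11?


Subnet mask: 255.224.0.0
Wildcard = 255.255.255.255 - subnet mask
255 - 255 = 0
255 - 224 = 31
255 - 0 = 255
255 - 0 = 255
Wildcard: 0.31.255.255


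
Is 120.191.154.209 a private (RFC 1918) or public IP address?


RFC 1918 private ranges:
  10.0.0.0/8 (10.0.0.0 - 10.255.255.255)
  172.16.0.0/12 (172.16.0.0 - 172.31.255.255)
  192.168.0.0/16 (192.168.0.0 - 192.168.255.255)
Public (not in any RFC 1918 range)


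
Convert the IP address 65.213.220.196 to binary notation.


65 = 01000001
213 = 11010101
220 = 11011100
196 = 11000100
Binary: 01000001.11010101.11011100.11000100


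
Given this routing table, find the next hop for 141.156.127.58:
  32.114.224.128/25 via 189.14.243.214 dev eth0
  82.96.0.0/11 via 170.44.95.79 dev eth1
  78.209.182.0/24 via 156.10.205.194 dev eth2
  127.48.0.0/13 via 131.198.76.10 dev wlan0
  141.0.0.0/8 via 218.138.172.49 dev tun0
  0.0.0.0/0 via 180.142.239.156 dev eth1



Longest prefix match for 141.156.127.58:
  /25 32.114.224.128: no
  /11 82.96.0.0: no
  /24 78.209.182.0: no
  /13 127.48.0.0: no
  /8 141.0.0.0: MATCH
  /0 0.0.0.0: MATCH
Selected: next-hop 218.138.172.49 via tun0 (matched /8)


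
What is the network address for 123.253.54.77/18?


IP:   01111011.11111101.00110110.01001101
Mask: 11111111.11111111.11000000.00000000
AND operation:
Net:  01111011.11111101.00000000.00000000
Network: 123.253.0.0/18


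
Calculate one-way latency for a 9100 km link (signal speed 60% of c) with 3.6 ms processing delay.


Speed = 0.6 * 3e5 km/s = 180000 km/s
Propagation delay = 9100 / 180000 = 0.0506 s = 50.5556 ms
Processing delay = 3.6 ms
Total one-way latency = 54.1556 ms


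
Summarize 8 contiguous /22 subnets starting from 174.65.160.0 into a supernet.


Original prefix: /22
Number of subnets: 8 = 2^3
New prefix = 22 - 3 = 19
Supernet: 174.65.160.0/19


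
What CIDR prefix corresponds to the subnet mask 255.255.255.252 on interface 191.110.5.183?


Binary: 11111111.11111111.11111111.11111100
Count leading 1s
Prefix: /30


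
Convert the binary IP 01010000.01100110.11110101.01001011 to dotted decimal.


01010000 = 80
01100110 = 102
11110101 = 245
01001011 = 75
IP: 80.102.245.75


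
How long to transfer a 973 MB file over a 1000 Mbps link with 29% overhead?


Effective throughput = 1000 * (1 - 29/100) = 710 Mbps
File size in Mb = 973 * 8 = 7784 Mb
Time = 7784 / 710
Time = 10.9634 seconds


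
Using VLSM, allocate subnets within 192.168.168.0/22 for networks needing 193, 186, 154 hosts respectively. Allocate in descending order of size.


193 hosts -> /24 (254 usable): 192.168.168.0/24
186 hosts -> /24 (254 usable): 192.168.169.0/24
154 hosts -> /24 (254 usable): 192.168.170.0/24
Allocation: 192.168.168.0/24 (193 hosts, 254 usable); 192.168.169.0/24 (186 hosts, 254 usable); 192.168.170.0/24 (154 hosts, 254 usable)


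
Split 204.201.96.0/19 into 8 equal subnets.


New prefix = 19 + 3 = 22
Each subnet has 1024 addresses
  204.201.96.0/22
  204.201.100.0/22
  204.201.104.0/22
  204.201.108.0/22
  204.201.112.0/22
  204.201.116.0/22
  204.201.120.0/22
  204.201.124.0/22
Subnets: 204.201.96.0/22, 204.201.100.0/22, 204.201.104.0/22, 204.201.108.0/22, 204.201.112.0/22, 204.201.116.0/22, 204.201.120.0/22, 204.201.124.0/22


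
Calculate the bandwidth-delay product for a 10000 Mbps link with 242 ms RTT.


BDP = bandwidth * RTT
= 10000 Mbps * 242 ms
= 10000 * 1e6 * 242 / 1000 bits
= 2420000000 bits
= 302500000 bytes
= 295410.1562 KB
BDP = 2420000000 bits (302500000 bytes)


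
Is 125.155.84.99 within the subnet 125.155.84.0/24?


Subnet network: 125.155.84.0
Test IP AND mask: 125.155.84.0
Yes, 125.155.84.99 is in 125.155.84.0/24


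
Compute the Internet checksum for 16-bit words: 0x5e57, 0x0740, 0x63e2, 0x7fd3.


Sum all words (with carry folding):
+ 0x5e57 = 0x5e57
+ 0x0740 = 0x6597
+ 0x63e2 = 0xc979
+ 0x7fd3 = 0x494d
One's complement: ~0x494d
Checksum = 0xb6b2


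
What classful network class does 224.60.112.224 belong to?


First octet: 224
Binary: 11100000
1110xxxx -> Class D (224-239)
Class D (multicast), default mask N/A


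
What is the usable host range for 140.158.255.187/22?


Network: 140.158.252.0
Broadcast: 140.158.255.255
First usable = network + 1
Last usable = broadcast - 1
Range: 140.158.252.1 to 140.158.255.254


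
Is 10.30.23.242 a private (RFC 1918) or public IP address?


RFC 1918 private ranges:
  10.0.0.0/8 (10.0.0.0 - 10.255.255.255)
  172.16.0.0/12 (172.16.0.0 - 172.31.255.255)
  192.168.0.0/16 (192.168.0.0 - 192.168.255.255)
Private (in 10.0.0.0/8)


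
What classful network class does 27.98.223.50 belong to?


First octet: 27
Binary: 00011011
0xxxxxxx -> Class A (1-126)
Class A, default mask 255.0.0.0 (/8)


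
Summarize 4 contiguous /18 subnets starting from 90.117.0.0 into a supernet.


Original prefix: /18
Number of subnets: 4 = 2^2
New prefix = 18 - 2 = 16
Supernet: 90.117.0.0/16


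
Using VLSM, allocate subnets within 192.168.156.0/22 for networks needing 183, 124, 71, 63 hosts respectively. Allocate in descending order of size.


183 hosts -> /24 (254 usable): 192.168.156.0/24
124 hosts -> /25 (126 usable): 192.168.157.0/25
71 hosts -> /25 (126 usable): 192.168.157.128/25
63 hosts -> /25 (126 usable): 192.168.158.0/25
Allocation: 192.168.156.0/24 (183 hosts, 254 usable); 192.168.157.0/25 (124 hosts, 126 usable); 192.168.157.128/25 (71 hosts, 126 usable); 192.168.158.0/25 (63 hosts, 126 usable)


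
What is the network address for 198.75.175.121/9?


IP:   11000110.01001011.10101111.01111001
Mask: 11111111.10000000.00000000.00000000
AND operation:
Net:  11000110.00000000.00000000.00000000
Network: 198.0.0.0/9


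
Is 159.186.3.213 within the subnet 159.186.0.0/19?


Subnet network: 159.186.0.0
Test IP AND mask: 159.186.0.0
Yes, 159.186.3.213 is in 159.186.0.0/19


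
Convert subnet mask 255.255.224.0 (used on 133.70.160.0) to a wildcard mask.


Subnet mask: 255.255.224.0
Wildcard = 255.255.255.255 - subnet mask
255 - 255 = 0
255 - 255 = 0
255 - 224 = 31
255 - 0 = 255
Wildcard: 0.0.31.255


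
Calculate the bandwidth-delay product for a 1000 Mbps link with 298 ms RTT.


BDP = bandwidth * RTT
= 1000 Mbps * 298 ms
= 1000 * 1e6 * 298 / 1000 bits
= 298000000 bits
= 37250000 bytes
= 36376.9531 KB
BDP = 298000000 bits (37250000 bytes)


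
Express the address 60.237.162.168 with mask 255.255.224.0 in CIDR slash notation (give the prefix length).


Binary: 11111111.11111111.11100000.00000000
Count leading 1s
Prefix: /19


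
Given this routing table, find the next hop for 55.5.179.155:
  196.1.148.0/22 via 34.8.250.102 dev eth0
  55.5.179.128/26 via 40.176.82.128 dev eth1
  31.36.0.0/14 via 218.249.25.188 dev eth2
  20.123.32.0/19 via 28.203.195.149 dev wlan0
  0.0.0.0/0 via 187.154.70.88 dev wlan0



Longest prefix match for 55.5.179.155:
  /22 196.1.148.0: no
  /26 55.5.179.128: MATCH
  /14 31.36.0.0: no
  /19 20.123.32.0: no
  /0 0.0.0.0: MATCH
Selected: next-hop 40.176.82.128 via eth1 (matched /26)


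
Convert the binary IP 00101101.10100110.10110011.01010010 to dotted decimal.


00101101 = 45
10100110 = 166
10110011 = 179
01010010 = 82
IP: 45.166.179.82


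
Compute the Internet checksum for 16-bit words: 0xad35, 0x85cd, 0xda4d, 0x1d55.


Sum all words (with carry folding):
+ 0xad35 = 0xad35
+ 0x85cd = 0x3303
+ 0xda4d = 0x0d51
+ 0x1d55 = 0x2aa6
One's complement: ~0x2aa6
Checksum = 0xd559


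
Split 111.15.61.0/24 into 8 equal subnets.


New prefix = 24 + 3 = 27
Each subnet has 32 addresses
  111.15.61.0/27
  111.15.61.32/27
  111.15.61.64/27
  111.15.61.96/27
  111.15.61.128/27
  111.15.61.160/27
  111.15.61.192/27
  111.15.61.224/27
Subnets: 111.15.61.0/27, 111.15.61.32/27, 111.15.61.64/27, 111.15.61.96/27, 111.15.61.128/27, 111.15.61.160/27, 111.15.61.192/27, 111.15.61.224/27


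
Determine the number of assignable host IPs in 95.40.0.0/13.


Host bits = 32 - 13 = 19
Total addresses = 2^19 = 524288
Usable = total - 2 (network and broadcast)
Usable hosts: 524286


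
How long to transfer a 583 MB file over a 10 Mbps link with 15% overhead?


Effective throughput = 10 * (1 - 15/100) = 8.5 Mbps
File size in Mb = 583 * 8 = 4664 Mb
Time = 4664 / 8.5
Time = 548.7059 seconds


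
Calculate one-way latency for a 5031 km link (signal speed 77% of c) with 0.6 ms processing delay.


Speed = 0.77 * 3e5 km/s = 231000 km/s
Propagation delay = 5031 / 231000 = 0.0218 s = 21.7792 ms
Processing delay = 0.6 ms
Total one-way latency = 22.3792 ms


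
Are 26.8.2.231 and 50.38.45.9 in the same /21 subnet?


Mask: 255.255.248.0
26.8.2.231 AND mask = 26.8.0.0
50.38.45.9 AND mask = 50.38.40.0
No, different subnets (26.8.0.0 vs 50.38.40.0)


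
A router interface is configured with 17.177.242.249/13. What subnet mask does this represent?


/13 means 13 network bits, 19 host bits
Binary: 11111111111110000000000000000000
Mask: 255.248.0.0


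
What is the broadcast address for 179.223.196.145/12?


Network: 179.208.0.0/12
Host bits = 20
Set all host bits to 1:
Broadcast: 179.223.255.255


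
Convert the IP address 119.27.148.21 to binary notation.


119 = 01110111
27 = 00011011
148 = 10010100
21 = 00010101
Binary: 01110111.00011011.10010100.00010101


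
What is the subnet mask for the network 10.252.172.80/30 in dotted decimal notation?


/30 means 30 network bits, 2 host bits
Binary: 11111111111111111111111111111100
Mask: 255.255.255.252


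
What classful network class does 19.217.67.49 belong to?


First octet: 19
Binary: 00010011
0xxxxxxx -> Class A (1-126)
Class A, default mask 255.0.0.0 (/8)


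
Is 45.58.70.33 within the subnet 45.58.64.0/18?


Subnet network: 45.58.64.0
Test IP AND mask: 45.58.64.0
Yes, 45.58.70.33 is in 45.58.64.0/18


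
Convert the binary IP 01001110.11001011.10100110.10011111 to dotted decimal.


01001110 = 78
11001011 = 203
10100110 = 166
10011111 = 159
IP: 78.203.166.159


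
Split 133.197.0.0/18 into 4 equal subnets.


New prefix = 18 + 2 = 20
Each subnet has 4096 addresses
  133.197.0.0/20
  133.197.16.0/20
  133.197.32.0/20
  133.197.48.0/20
Subnets: 133.197.0.0/20, 133.197.16.0/20, 133.197.32.0/20, 133.197.48.0/20


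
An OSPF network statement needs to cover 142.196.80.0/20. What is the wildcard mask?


Subnet mask: 255.255.240.0
Wildcard = 255.255.255.255 - subnet mask
255 - 255 = 0
255 - 255 = 0
255 - 240 = 15
255 - 0 = 255
Wildcard: 0.0.15.255


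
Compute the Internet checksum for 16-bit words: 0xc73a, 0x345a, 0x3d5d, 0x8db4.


Sum all words (with carry folding):
+ 0xc73a = 0xc73a
+ 0x345a = 0xfb94
+ 0x3d5d = 0x38f2
+ 0x8db4 = 0xc6a6
One's complement: ~0xc6a6
Checksum = 0x3959


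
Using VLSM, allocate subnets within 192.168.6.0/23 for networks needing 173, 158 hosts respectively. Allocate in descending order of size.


173 hosts -> /24 (254 usable): 192.168.6.0/24
158 hosts -> /24 (254 usable): 192.168.7.0/24
Allocation: 192.168.6.0/24 (173 hosts, 254 usable); 192.168.7.0/24 (158 hosts, 254 usable)


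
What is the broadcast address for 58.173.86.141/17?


Network: 58.173.0.0/17
Host bits = 15
Set all host bits to 1:
Broadcast: 58.173.127.255


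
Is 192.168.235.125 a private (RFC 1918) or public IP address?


RFC 1918 private ranges:
  10.0.0.0/8 (10.0.0.0 - 10.255.255.255)
  172.16.0.0/12 (172.16.0.0 - 172.31.255.255)
  192.168.0.0/16 (192.168.0.0 - 192.168.255.255)
Private (in 192.168.0.0/16)


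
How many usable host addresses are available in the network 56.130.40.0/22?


Host bits = 32 - 22 = 10
Total addresses = 2^10 = 1024
Usable = total - 2 (network and broadcast)
Usable hosts: 1022


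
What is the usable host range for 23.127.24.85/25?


Network: 23.127.24.0
Broadcast: 23.127.24.127
First usable = network + 1
Last usable = broadcast - 1
Range: 23.127.24.1 to 23.127.24.126


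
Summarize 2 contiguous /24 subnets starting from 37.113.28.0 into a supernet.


Original prefix: /24
Number of subnets: 2 = 2^1
New prefix = 24 - 1 = 23
Supernet: 37.113.28.0/23


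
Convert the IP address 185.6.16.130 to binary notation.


185 = 10111001
6 = 00000110
16 = 00010000
130 = 10000010
Binary: 10111001.00000110.00010000.10000010


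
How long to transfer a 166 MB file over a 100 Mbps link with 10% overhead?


Effective throughput = 100 * (1 - 10/100) = 90 Mbps
File size in Mb = 166 * 8 = 1328 Mb
Time = 1328 / 90
Time = 14.7556 seconds


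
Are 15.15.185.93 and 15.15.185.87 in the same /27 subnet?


Mask: 255.255.255.224
15.15.185.93 AND mask = 15.15.185.64
15.15.185.87 AND mask = 15.15.185.64
Yes, same subnet (15.15.185.64)


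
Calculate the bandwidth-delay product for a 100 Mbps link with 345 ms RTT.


BDP = bandwidth * RTT
= 100 Mbps * 345 ms
= 100 * 1e6 * 345 / 1000 bits
= 34500000 bits
= 4312500 bytes
= 4211.4258 KB
BDP = 34500000 bits (4312500 bytes)


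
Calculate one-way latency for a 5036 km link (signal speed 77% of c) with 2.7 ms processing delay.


Speed = 0.77 * 3e5 km/s = 231000 km/s
Propagation delay = 5036 / 231000 = 0.0218 s = 21.8009 ms
Processing delay = 2.7 ms
Total one-way latency = 24.5009 ms


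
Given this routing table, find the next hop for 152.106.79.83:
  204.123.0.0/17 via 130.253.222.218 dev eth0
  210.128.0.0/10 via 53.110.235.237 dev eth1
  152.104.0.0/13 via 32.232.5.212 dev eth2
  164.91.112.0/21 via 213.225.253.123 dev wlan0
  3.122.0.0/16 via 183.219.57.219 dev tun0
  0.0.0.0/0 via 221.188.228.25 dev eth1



Longest prefix match for 152.106.79.83:
  /17 204.123.0.0: no
  /10 210.128.0.0: no
  /13 152.104.0.0: MATCH
  /21 164.91.112.0: no
  /16 3.122.0.0: no
  /0 0.0.0.0: MATCH
Selected: next-hop 32.232.5.212 via eth2 (matched /13)


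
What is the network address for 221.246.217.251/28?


IP:   11011101.11110110.11011001.11111011
Mask: 11111111.11111111.11111111.11110000
AND operation:
Net:  11011101.11110110.11011001.11110000
Network: 221.246.217.240/28


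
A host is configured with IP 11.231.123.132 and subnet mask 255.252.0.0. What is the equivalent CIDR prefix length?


Binary: 11111111.11111100.00000000.00000000
Count leading 1s
Prefix: /14


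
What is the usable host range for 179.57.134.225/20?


Network: 179.57.128.0
Broadcast: 179.57.143.255
First usable = network + 1
Last usable = broadcast - 1
Range: 179.57.128.1 to 179.57.143.254


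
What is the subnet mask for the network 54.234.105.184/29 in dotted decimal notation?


/29 means 29 network bits, 3 host bits
Binary: 11111111111111111111111111111000
Mask: 255.255.255.248


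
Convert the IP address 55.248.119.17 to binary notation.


55 = 00110111
248 = 11111000
119 = 01110111
17 = 00010001
Binary: 00110111.11111000.01110111.00010001


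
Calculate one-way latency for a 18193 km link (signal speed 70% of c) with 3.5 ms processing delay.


Speed = 0.7 * 3e5 km/s = 210000 km/s
Propagation delay = 18193 / 210000 = 0.0866 s = 86.6333 ms
Processing delay = 3.5 ms
Total one-way latency = 90.1333 ms


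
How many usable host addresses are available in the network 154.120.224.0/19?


Host bits = 32 - 19 = 13
Total addresses = 2^13 = 8192
Usable = total - 2 (network and broadcast)
Usable hosts: 8190


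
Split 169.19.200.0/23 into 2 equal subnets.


New prefix = 23 + 1 = 24
Each subnet has 256 addresses
  169.19.200.0/24
  169.19.201.0/24
Subnets: 169.19.200.0/24, 169.19.201.0/24


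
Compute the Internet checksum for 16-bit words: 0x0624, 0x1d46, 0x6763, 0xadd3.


Sum all words (with carry folding):
+ 0x0624 = 0x0624
+ 0x1d46 = 0x236a
+ 0x6763 = 0x8acd
+ 0xadd3 = 0x38a1
One's complement: ~0x38a1
Checksum = 0xc75e


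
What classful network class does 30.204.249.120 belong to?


First octet: 30
Binary: 00011110
0xxxxxxx -> Class A (1-126)
Class A, default mask 255.0.0.0 (/8)


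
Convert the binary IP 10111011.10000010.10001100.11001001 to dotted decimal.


10111011 = 187
10000010 = 130
10001100 = 140
11001001 = 201
IP: 187.130.140.201


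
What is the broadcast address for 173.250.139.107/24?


Network: 173.250.139.0/24
Host bits = 8
Set all host bits to 1:
Broadcast: 173.250.139.255


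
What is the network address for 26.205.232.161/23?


IP:   00011010.11001101.11101000.10100001
Mask: 11111111.11111111.11111110.00000000
AND operation:
Net:  00011010.11001101.11101000.00000000
Network: 26.205.232.0/23


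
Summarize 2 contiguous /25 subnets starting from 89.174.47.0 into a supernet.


Original prefix: /25
Number of subnets: 2 = 2^1
New prefix = 25 - 1 = 24
Supernet: 89.174.47.0/24


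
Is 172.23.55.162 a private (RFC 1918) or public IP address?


RFC 1918 private ranges:
  10.0.0.0/8 (10.0.0.0 - 10.255.255.255)
  172.16.0.0/12 (172.16.0.0 - 172.31.255.255)
  192.168.0.0/16 (192.168.0.0 - 192.168.255.255)
Private (in 172.16.0.0/12)


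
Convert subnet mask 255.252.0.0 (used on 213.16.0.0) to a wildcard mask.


Subnet mask: 255.252.0.0
Wildcard = 255.255.255.255 - subnet mask
255 - 255 = 0
255 - 252 = 3
255 - 0 = 255
255 - 0 = 255
Wildcard: 0.3.255.255


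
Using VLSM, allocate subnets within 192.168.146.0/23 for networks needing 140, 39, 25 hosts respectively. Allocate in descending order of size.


140 hosts -> /24 (254 usable): 192.168.146.0/24
39 hosts -> /26 (62 usable): 192.168.147.0/26
25 hosts -> /27 (30 usable): 192.168.147.64/27
Allocation: 192.168.146.0/24 (140 hosts, 254 usable); 192.168.147.0/26 (39 hosts, 62 usable); 192.168.147.64/27 (25 hosts, 30 usable)


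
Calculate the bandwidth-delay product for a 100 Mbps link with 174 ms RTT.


BDP = bandwidth * RTT
= 100 Mbps * 174 ms
= 100 * 1e6 * 174 / 1000 bits
= 17400000 bits
= 2175000 bytes
= 2124.0234 KB
BDP = 17400000 bits (2175000 bytes)


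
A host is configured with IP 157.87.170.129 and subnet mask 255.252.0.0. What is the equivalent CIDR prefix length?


Binary: 11111111.11111100.00000000.00000000
Count leading 1s
Prefix: /14


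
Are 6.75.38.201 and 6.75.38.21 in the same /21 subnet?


Mask: 255.255.248.0
6.75.38.201 AND mask = 6.75.32.0
6.75.38.21 AND mask = 6.75.32.0
Yes, same subnet (6.75.32.0)


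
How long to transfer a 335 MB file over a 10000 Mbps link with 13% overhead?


Effective throughput = 10000 * (1 - 13/100) = 8700 Mbps
File size in Mb = 335 * 8 = 2680 Mb
Time = 2680 / 8700
Time = 0.308 seconds


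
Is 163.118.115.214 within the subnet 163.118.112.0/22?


Subnet network: 163.118.112.0
Test IP AND mask: 163.118.112.0
Yes, 163.118.115.214 is in 163.118.112.0/22


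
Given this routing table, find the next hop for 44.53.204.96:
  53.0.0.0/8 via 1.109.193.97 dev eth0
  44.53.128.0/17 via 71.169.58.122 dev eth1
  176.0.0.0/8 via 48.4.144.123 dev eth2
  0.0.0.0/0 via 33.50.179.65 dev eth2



Longest prefix match for 44.53.204.96:
  /8 53.0.0.0: no
  /17 44.53.128.0: MATCH
  /8 176.0.0.0: no
  /0 0.0.0.0: MATCH
Selected: next-hop 71.169.58.122 via eth1 (matched /17)


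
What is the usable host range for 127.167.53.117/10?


Network: 127.128.0.0
Broadcast: 127.191.255.255
First usable = network + 1
Last usable = broadcast - 1
Range: 127.128.0.1 to 127.191.255.254


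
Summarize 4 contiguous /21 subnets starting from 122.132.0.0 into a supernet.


Original prefix: /21
Number of subnets: 4 = 2^2
New prefix = 21 - 2 = 19
Supernet: 122.132.0.0/19


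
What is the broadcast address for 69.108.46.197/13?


Network: 69.104.0.0/13
Host bits = 19
Set all host bits to 1:
Broadcast: 69.111.255.255


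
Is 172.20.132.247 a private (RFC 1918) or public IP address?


RFC 1918 private ranges:
  10.0.0.0/8 (10.0.0.0 - 10.255.255.255)
  172.16.0.0/12 (172.16.0.0 - 172.31.255.255)
  192.168.0.0/16 (192.168.0.0 - 192.168.255.255)
Private (in 172.16.0.0/12)


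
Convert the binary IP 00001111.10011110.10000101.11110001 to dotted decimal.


00001111 = 15
10011110 = 158
10000101 = 133
11110001 = 241
IP: 15.158.133.241


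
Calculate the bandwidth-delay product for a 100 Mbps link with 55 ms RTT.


BDP = bandwidth * RTT
= 100 Mbps * 55 ms
= 100 * 1e6 * 55 / 1000 bits
= 5500000 bits
= 687500 bytes
= 671.3867 KB
BDP = 5500000 bits (687500 bytes)


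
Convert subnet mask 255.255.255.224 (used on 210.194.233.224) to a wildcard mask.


Subnet mask: 255.255.255.224
Wildcard = 255.255.255.255 - subnet mask
255 - 255 = 0
255 - 255 = 0
255 - 255 = 0
255 - 224 = 31
Wildcard: 0.0.0.31


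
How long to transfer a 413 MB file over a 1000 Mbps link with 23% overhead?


Effective throughput = 1000 * (1 - 23/100) = 770 Mbps
File size in Mb = 413 * 8 = 3304 Mb
Time = 3304 / 770
Time = 4.2909 seconds


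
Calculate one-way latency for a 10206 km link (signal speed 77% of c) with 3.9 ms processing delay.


Speed = 0.77 * 3e5 km/s = 231000 km/s
Propagation delay = 10206 / 231000 = 0.0442 s = 44.1818 ms
Processing delay = 3.9 ms
Total one-way latency = 48.0818 ms


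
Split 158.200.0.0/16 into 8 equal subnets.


New prefix = 16 + 3 = 19
Each subnet has 8192 addresses
  158.200.0.0/19
  158.200.32.0/19
  158.200.64.0/19
  158.200.96.0/19
  158.200.128.0/19
  158.200.160.0/19
  158.200.192.0/19
  158.200.224.0/19
Subnets: 158.200.0.0/19, 158.200.32.0/19, 158.200.64.0/19, 158.200.96.0/19, 158.200.128.0/19, 158.200.160.0/19, 158.200.192.0/19, 158.200.224.0/19


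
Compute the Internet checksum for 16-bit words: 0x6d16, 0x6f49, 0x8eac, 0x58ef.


Sum all words (with carry folding):
+ 0x6d16 = 0x6d16
+ 0x6f49 = 0xdc5f
+ 0x8eac = 0x6b0c
+ 0x58ef = 0xc3fb
One's complement: ~0xc3fb
Checksum = 0x3c04


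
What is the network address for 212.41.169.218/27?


IP:   11010100.00101001.10101001.11011010
Mask: 11111111.11111111.11111111.11100000
AND operation:
Net:  11010100.00101001.10101001.11000000
Network: 212.41.169.192/27


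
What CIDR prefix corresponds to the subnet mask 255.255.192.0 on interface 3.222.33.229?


Binary: 11111111.11111111.11000000.00000000
Count leading 1s
Prefix: /18


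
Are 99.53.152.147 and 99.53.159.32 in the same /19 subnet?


Mask: 255.255.224.0
99.53.152.147 AND mask = 99.53.128.0
99.53.159.32 AND mask = 99.53.128.0
Yes, same subnet (99.53.128.0)


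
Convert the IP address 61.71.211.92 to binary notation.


61 = 00111101
71 = 01000111
211 = 11010011
92 = 01011100
Binary: 00111101.01000111.11010011.01011100


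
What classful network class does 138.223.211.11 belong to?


First octet: 138
Binary: 10001010
10xxxxxx -> Class B (128-191)
Class B, default mask 255.255.0.0 (/16)


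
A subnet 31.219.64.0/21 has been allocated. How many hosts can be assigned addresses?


Host bits = 32 - 21 = 11
Total addresses = 2^11 = 2048
Usable = total - 2 (network and broadcast)
Usable hosts: 2046


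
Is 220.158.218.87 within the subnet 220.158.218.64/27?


Subnet network: 220.158.218.64
Test IP AND mask: 220.158.218.64
Yes, 220.158.218.87 is in 220.158.218.64/27


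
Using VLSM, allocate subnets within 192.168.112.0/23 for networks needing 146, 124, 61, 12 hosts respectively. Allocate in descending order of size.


146 hosts -> /24 (254 usable): 192.168.112.0/24
124 hosts -> /25 (126 usable): 192.168.113.0/25
61 hosts -> /26 (62 usable): 192.168.113.128/26
12 hosts -> /28 (14 usable): 192.168.113.192/28
Allocation: 192.168.112.0/24 (146 hosts, 254 usable); 192.168.113.0/25 (124 hosts, 126 usable); 192.168.113.128/26 (61 hosts, 62 usable); 192.168.113.192/28 (12 hosts, 14 usable)


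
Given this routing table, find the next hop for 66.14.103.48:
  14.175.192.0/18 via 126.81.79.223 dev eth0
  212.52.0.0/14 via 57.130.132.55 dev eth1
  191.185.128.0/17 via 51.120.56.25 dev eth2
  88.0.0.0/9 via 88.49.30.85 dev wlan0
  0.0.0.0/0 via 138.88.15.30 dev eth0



Longest prefix match for 66.14.103.48:
  /18 14.175.192.0: no
  /14 212.52.0.0: no
  /17 191.185.128.0: no
  /9 88.0.0.0: no
  /0 0.0.0.0: MATCH
Selected: next-hop 138.88.15.30 via eth0 (matched /0)


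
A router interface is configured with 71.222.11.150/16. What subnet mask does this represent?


/16 means 16 network bits, 16 host bits
Binary: 11111111111111110000000000000000
Mask: 255.255.0.0


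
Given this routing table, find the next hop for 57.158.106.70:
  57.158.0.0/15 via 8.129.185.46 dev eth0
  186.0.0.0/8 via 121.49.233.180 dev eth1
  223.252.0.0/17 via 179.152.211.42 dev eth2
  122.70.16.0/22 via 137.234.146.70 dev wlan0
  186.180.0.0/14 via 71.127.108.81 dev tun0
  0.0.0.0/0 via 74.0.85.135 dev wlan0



Longest prefix match for 57.158.106.70:
  /15 57.158.0.0: MATCH
  /8 186.0.0.0: no
  /17 223.252.0.0: no
  /22 122.70.16.0: no
  /14 186.180.0.0: no
  /0 0.0.0.0: MATCH
Selected: next-hop 8.129.185.46 via eth0 (matched /15)


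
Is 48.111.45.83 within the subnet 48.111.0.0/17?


Subnet network: 48.111.0.0
Test IP AND mask: 48.111.0.0
Yes, 48.111.45.83 is in 48.111.0.0/17


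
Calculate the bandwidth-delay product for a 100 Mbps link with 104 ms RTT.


BDP = bandwidth * RTT
= 100 Mbps * 104 ms
= 100 * 1e6 * 104 / 1000 bits
= 10400000 bits
= 1300000 bytes
= 1269.5312 KB
BDP = 10400000 bits (1300000 bytes)


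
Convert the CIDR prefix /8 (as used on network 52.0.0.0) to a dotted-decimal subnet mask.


/8 means 8 network bits, 24 host bits
Binary: 11111111000000000000000000000000
Mask: 255.0.0.0


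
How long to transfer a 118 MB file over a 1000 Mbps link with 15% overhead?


Effective throughput = 1000 * (1 - 15/100) = 850 Mbps
File size in Mb = 118 * 8 = 944 Mb
Time = 944 / 850
Time = 1.1106 seconds


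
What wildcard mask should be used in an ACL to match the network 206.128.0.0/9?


Subnet mask: 255.128.0.0
Wildcard = 255.255.255.255 - subnet mask
255 - 255 = 0
255 - 128 = 127
255 - 0 = 255
255 - 0 = 255
Wildcard: 0.127.255.255


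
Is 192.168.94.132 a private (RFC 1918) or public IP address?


RFC 1918 private ranges:
  10.0.0.0/8 (10.0.0.0 - 10.255.255.255)
  172.16.0.0/12 (172.16.0.0 - 172.31.255.255)
  192.168.0.0/16 (192.168.0.0 - 192.168.255.255)
Private (in 192.168.0.0/16)
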